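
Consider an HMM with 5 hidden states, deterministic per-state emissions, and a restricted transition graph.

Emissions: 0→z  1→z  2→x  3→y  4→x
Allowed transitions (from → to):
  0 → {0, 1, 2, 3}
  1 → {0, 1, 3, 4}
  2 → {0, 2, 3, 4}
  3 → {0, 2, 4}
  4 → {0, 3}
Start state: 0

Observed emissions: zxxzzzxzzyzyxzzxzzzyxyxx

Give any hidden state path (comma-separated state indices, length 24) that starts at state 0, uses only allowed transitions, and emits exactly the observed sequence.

0,2,4,0,0,1,4,0,1,3,0,3,4,0,1,4,0,1,0,3,2,3,2,2

  0: obs=z cand={0,1} pick 0 [start]
  1: obs=x cand={2,4} pick 2 [0->2 ok]
  2: obs=x cand={2,4} pick 4 [2->4 ok]
  3: obs=z cand={0,1} pick 0 [4->0 ok]
  4: obs=z cand={0,1} pick 0 [0->0 ok]
  5: obs=z cand={0,1} pick 1 [0->1 ok]
  6: obs=x cand={2,4} pick 4 [1->4 ok]
  7: obs=z cand={0,1} pick 0 [4->0 ok]
  8: obs=z cand={0,1} pick 1 [0->1 ok]
  9: obs=y cand={3} pick 3 [1->3 ok]
  10: obs=z cand={0,1} pick 0 [3->0 ok]
  11: obs=y cand={3} pick 3 [0->3 ok]
  12: obs=x cand={2,4} pick 4 [3->4 ok]
  13: obs=z cand={0,1} pick 0 [4->0 ok]
  14: obs=z cand={0,1} pick 1 [0->1 ok]
  15: obs=x cand={2,4} pick 4 [1->4 ok]
  16: obs=z cand={0,1} pick 0 [4->0 ok]
  17: obs=z cand={0,1} pick 1 [0->1 ok]
  18: obs=z cand={0,1} pick 0 [1->0 ok]
  19: obs=y cand={3} pick 3 [0->3 ok]
  20: obs=x cand={2,4} pick 2 [3->2 ok]
  21: obs=y cand={3} pick 3 [2->3 ok]
  22: obs=x cand={2,4} pick 2 [3->2 ok]
  23: obs=x cand={2,4} pick 2 [2->2 ok]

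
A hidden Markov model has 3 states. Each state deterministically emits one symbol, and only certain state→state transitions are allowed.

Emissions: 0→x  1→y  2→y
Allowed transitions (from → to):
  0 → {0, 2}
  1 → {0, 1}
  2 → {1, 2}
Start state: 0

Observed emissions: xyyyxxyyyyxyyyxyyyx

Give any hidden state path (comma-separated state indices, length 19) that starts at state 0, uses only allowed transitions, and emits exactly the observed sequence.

0,2,2,1,0,0,2,2,1,1,0,2,2,1,0,2,1,1,0

  t0 'x' -> {0}, take 0 (start)
  t1 'y' -> {1,2}, take 2 (0->2 ok)
  t2 'y' -> {1,2}, take 2 (2->2 ok)
  t3 'y' -> {1,2}, take 1 (2->1 ok)
  t4 'x' -> {0}, take 0 (1->0 ok)
  t5 'x' -> {0}, take 0 (0->0 ok)
  t6 'y' -> {1,2}, take 2 (0->2 ok)
  t7 'y' -> {1,2}, take 2 (2->2 ok)
  t8 'y' -> {1,2}, take 1 (2->1 ok)
  t9 'y' -> {1,2}, take 1 (1->1 ok)
  t10 'x' -> {0}, take 0 (1->0 ok)
  t11 'y' -> {1,2}, take 2 (0->2 ok)
  t12 'y' -> {1,2}, take 2 (2->2 ok)
  t13 'y' -> {1,2}, take 1 (2->1 ok)
  t14 'x' -> {0}, take 0 (1->0 ok)
  t15 'y' -> {1,2}, take 2 (0->2 ok)
  t16 'y' -> {1,2}, take 1 (2->1 ok)
  t17 'y' -> {1,2}, take 1 (1->1 ok)
  t18 'x' -> {0}, take 0 (1->0 ok)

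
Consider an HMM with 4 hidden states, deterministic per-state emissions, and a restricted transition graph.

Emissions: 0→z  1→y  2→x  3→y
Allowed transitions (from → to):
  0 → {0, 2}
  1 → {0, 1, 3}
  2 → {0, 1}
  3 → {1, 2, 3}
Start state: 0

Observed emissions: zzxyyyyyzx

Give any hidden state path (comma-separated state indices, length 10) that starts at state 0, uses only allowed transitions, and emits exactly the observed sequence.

0,0,2,1,1,3,3,1,0,2

  0: obs=z cand={0} pick 0 [start]
  1: obs=z cand={0} pick 0 [0->0 ok]
  2: obs=x cand={2} pick 2 [0->2 ok]
  3: obs=y cand={1,3} pick 1 [2->1 ok]
  4: obs=y cand={1,3} pick 1 [1->1 ok]
  5: obs=y cand={1,3} pick 3 [1->3 ok]
  6: obs=y cand={1,3} pick 3 [3->3 ok]
  7: obs=y cand={1,3} pick 1 [3->1 ok]
  8: obs=z cand={0} pick 0 [1->0 ok]
  9: obs=x cand={2} pick 2 [0->2 ok]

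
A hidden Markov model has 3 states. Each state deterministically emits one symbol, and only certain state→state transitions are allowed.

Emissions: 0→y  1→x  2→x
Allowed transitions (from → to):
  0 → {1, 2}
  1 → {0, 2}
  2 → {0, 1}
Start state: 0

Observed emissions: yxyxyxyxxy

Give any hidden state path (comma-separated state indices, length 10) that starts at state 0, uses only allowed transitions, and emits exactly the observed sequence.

0,1,0,2,0,2,0,2,1,0

  0: obs=y cand={0} pick 0 [start]
  1: obs=x cand={1,2} pick 1 [0->1 ok]
  2: obs=y cand={0} pick 0 [1->0 ok]
  3: obs=x cand={1,2} pick 2 [0->2 ok]
  4: obs=y cand={0} pick 0 [2->0 ok]
  5: obs=x cand={1,2} pick 2 [0->2 ok]
  6: obs=y cand={0} pick 0 [2->0 ok]
  7: obs=x cand={1,2} pick 2 [0->2 ok]
  8: obs=x cand={1,2} pick 1 [2->1 ok]
  9: obs=y cand={0} pick 0 [1->0 ok]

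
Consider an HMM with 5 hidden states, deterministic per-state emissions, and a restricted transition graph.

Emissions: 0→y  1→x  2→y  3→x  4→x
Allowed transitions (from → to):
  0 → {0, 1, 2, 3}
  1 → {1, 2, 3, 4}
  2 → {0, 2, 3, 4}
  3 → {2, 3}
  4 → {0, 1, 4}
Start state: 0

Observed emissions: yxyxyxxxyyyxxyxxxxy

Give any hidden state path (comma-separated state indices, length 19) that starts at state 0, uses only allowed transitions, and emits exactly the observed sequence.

0,3,2,3,2,4,1,4,0,0,2,3,3,2,4,1,4,4,0

  [0] y  {0,2}  => 0  start
  [1] x  {1,3,4}  => 3  0->3 ok
  [2] y  {0,2}  => 2  3->2 ok
  [3] x  {1,3,4}  => 3  2->3 ok
  [4] y  {0,2}  => 2  3->2 ok
  [5] x  {1,3,4}  => 4  2->4 ok
  [6] x  {1,3,4}  => 1  4->1 ok
  [7] x  {1,3,4}  => 4  1->4 ok
  [8] y  {0,2}  => 0  4->0 ok
  [9] y  {0,2}  => 0  0->0 ok
  [10] y  {0,2}  => 2  0->2 ok
  [11] x  {1,3,4}  => 3  2->3 ok
  [12] x  {1,3,4}  => 3  3->3 ok
  [13] y  {0,2}  => 2  3->2 ok
  [14] x  {1,3,4}  => 4  2->4 ok
  [15] x  {1,3,4}  => 1  4->1 ok
  [16] x  {1,3,4}  => 4  1->4 ok
  [17] x  {1,3,4}  => 4  4->4 ok
  [18] y  {0,2}  => 0  4->0 ok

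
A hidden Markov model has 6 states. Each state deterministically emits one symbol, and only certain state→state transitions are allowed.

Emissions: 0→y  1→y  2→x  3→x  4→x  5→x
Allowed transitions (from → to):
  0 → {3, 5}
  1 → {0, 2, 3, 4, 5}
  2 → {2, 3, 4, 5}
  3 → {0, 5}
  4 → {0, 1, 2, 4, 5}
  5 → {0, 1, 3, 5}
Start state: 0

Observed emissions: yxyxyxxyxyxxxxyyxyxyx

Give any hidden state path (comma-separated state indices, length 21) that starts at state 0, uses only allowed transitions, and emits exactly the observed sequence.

  t0 'y' -> {0,1}, take 0 (start)
  t1 'x' -> {2,3,4,5}, take 5 (0->5 ok)
  t2 'y' -> {0,1}, take 1 (5->1 ok)
  t3 'x' -> {2,3,4,5}, take 4 (1->4 ok)
  t4 'y' -> {0,1}, take 0 (4->0 ok)
  t5 'x' -> {2,3,4,5}, take 5 (0->5 ok)
  t6 'x' -> {2,3,4,5}, take 3 (5->3 ok)
  t7 'y' -> {0,1}, take 0 (3->0 ok)
  t8 'x' -> {2,3,4,5}, take 5 (0->5 ok)
  t9 'y' -> {0,1}, take 0 (5->0 ok)
  t10 'x' -> {2,3,4,5}, take 3 (0->3 ok)
  t11 'x' -> {2,3,4,5}, take 5 (3->5 ok)
  t12 'x' -> {2,3,4,5}, take 5 (5->5 ok)
  t13 'x' -> {2,3,4,5}, take 5 (5->5 ok)
  t14 'y' -> {0,1}, take 1 (5->1 ok)
  t15 'y' -> {0,1}, take 0 (1->0 ok)
  t16 'x' -> {2,3,4,5}, take 5 (0->5 ok)
  t17 'y' -> {0,1}, take 0 (5->0 ok)
  t18 'x' -> {2,3,4,5}, take 5 (0->5 ok)
  t19 'y' -> {0,1}, take 0 (5->0 ok)
  t20 'x' -> {2,3,4,5}, take 3 (0->3 ok)

0,5,1,4,0,5,3,0,5,0,3,5,5,5,1,0,5,0,5,0,3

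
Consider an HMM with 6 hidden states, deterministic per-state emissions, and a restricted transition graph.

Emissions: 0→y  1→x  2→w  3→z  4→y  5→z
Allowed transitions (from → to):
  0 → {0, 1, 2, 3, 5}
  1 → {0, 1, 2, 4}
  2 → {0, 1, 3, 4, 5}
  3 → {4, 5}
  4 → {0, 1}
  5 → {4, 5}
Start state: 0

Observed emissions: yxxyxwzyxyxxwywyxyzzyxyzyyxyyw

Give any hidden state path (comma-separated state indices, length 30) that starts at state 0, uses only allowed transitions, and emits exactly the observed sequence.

  t0 'y' -> {0,4}, take 0 (start)
  t1 'x' -> {1}, take 1 (0->1 ok)
  t2 'x' -> {1}, take 1 (1->1 ok)
  t3 'y' -> {0,4}, take 4 (1->4 ok)
  t4 'x' -> {1}, take 1 (4->1 ok)
  t5 'w' -> {2}, take 2 (1->2 ok)
  t6 'z' -> {3,5}, take 5 (2->5 ok)
  t7 'y' -> {0,4}, take 4 (5->4 ok)
  t8 'x' -> {1}, take 1 (4->1 ok)
  t9 'y' -> {0,4}, take 4 (1->4 ok)
  t10 'x' -> {1}, take 1 (4->1 ok)
  t11 'x' -> {1}, take 1 (1->1 ok)
  t12 'w' -> {2}, take 2 (1->2 ok)
  t13 'y' -> {0,4}, take 0 (2->0 ok)
  t14 'w' -> {2}, take 2 (0->2 ok)
  t15 'y' -> {0,4}, take 4 (2->4 ok)
  t16 'x' -> {1}, take 1 (4->1 ok)
  t17 'y' -> {0,4}, take 0 (1->0 ok)
  t18 'z' -> {3,5}, take 3 (0->3 ok)
  t19 'z' -> {3,5}, take 5 (3->5 ok)
  t20 'y' -> {0,4}, take 4 (5->4 ok)
  t21 'x' -> {1}, take 1 (4->1 ok)
  t22 'y' -> {0,4}, take 0 (1->0 ok)
  t23 'z' -> {3,5}, take 5 (0->5 ok)
  t24 'y' -> {0,4}, take 4 (5->4 ok)
  t25 'y' -> {0,4}, take 0 (4->0 ok)
  t26 'x' -> {1}, take 1 (0->1 ok)
  t27 'y' -> {0,4}, take 0 (1->0 ok)
  t28 'y' -> {0,4}, take 0 (0->0 ok)
  t29 'w' -> {2}, take 2 (0->2 ok)

0,1,1,4,1,2,5,4,1,4,1,1,2,0,2,4,1,0,3,5,4,1,0,5,4,0,1,0,0,2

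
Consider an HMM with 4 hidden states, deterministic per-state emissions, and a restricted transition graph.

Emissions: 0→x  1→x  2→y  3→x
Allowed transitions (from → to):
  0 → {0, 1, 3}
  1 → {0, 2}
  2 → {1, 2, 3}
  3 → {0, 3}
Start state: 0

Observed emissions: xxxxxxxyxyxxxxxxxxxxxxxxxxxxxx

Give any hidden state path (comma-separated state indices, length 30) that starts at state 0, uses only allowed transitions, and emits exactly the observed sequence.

0,3,0,0,0,0,1,2,1,2,3,3,3,3,0,1,0,3,0,0,3,0,0,3,0,3,3,3,0,1

  pos 0: x in {0,1,3}, choose 0; start
  pos 1: x in {0,1,3}, choose 3; 0->3 ok
  pos 2: x in {0,1,3}, choose 0; 3->0 ok
  pos 3: x in {0,1,3}, choose 0; 0->0 ok
  pos 4: x in {0,1,3}, choose 0; 0->0 ok
  pos 5: x in {0,1,3}, choose 0; 0->0 ok
  pos 6: x in {0,1,3}, choose 1; 0->1 ok
  pos 7: y in {2}, choose 2; 1->2 ok
  pos 8: x in {0,1,3}, choose 1; 2->1 ok
  pos 9: y in {2}, choose 2; 1->2 ok
  pos 10: x in {0,1,3}, choose 3; 2->3 ok
  pos 11: x in {0,1,3}, choose 3; 3->3 ok
  pos 12: x in {0,1,3}, choose 3; 3->3 ok
  pos 13: x in {0,1,3}, choose 3; 3->3 ok
  pos 14: x in {0,1,3}, choose 0; 3->0 ok
  pos 15: x in {0,1,3}, choose 1; 0->1 ok
  pos 16: x in {0,1,3}, choose 0; 1->0 ok
  pos 17: x in {0,1,3}, choose 3; 0->3 ok
  pos 18: x in {0,1,3}, choose 0; 3->0 ok
  pos 19: x in {0,1,3}, choose 0; 0->0 ok
  pos 20: x in {0,1,3}, choose 3; 0->3 ok
  pos 21: x in {0,1,3}, choose 0; 3->0 ok
  pos 22: x in {0,1,3}, choose 0; 0->0 ok
  pos 23: x in {0,1,3}, choose 3; 0->3 ok
  pos 24: x in {0,1,3}, choose 0; 3->0 ok
  pos 25: x in {0,1,3}, choose 3; 0->3 ok
  pos 26: x in {0,1,3}, choose 3; 3->3 ok
  pos 27: x in {0,1,3}, choose 3; 3->3 ok
  pos 28: x in {0,1,3}, choose 0; 3->0 ok
  pos 29: x in {0,1,3}, choose 1; 0->1 ok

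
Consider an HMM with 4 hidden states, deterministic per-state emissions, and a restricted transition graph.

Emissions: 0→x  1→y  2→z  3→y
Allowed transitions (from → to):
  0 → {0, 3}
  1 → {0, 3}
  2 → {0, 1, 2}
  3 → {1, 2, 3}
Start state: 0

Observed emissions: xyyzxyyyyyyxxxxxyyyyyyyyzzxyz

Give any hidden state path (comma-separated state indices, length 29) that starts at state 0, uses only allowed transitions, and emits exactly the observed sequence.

0,3,3,2,0,3,1,3,1,3,1,0,0,0,0,0,3,3,3,1,3,1,3,3,2,2,0,3,2

  pos 0: x in {0}, choose 0; start
  pos 1: y in {1,3}, choose 3; 0->3 ok
  pos 2: y in {1,3}, choose 3; 3->3 ok
  pos 3: z in {2}, choose 2; 3->2 ok
  pos 4: x in {0}, choose 0; 2->0 ok
  pos 5: y in {1,3}, choose 3; 0->3 ok
  pos 6: y in {1,3}, choose 1; 3->1 ok
  pos 7: y in {1,3}, choose 3; 1->3 ok
  pos 8: y in {1,3}, choose 1; 3->1 ok
  pos 9: y in {1,3}, choose 3; 1->3 ok
  pos 10: y in {1,3}, choose 1; 3->1 ok
  pos 11: x in {0}, choose 0; 1->0 ok
  pos 12: x in {0}, choose 0; 0->0 ok
  pos 13: x in {0}, choose 0; 0->0 ok
  pos 14: x in {0}, choose 0; 0->0 ok
  pos 15: x in {0}, choose 0; 0->0 ok
  pos 16: y in {1,3}, choose 3; 0->3 ok
  pos 17: y in {1,3}, choose 3; 3->3 ok
  pos 18: y in {1,3}, choose 3; 3->3 ok
  pos 19: y in {1,3}, choose 1; 3->1 ok
  pos 20: y in {1,3}, choose 3; 1->3 ok
  pos 21: y in {1,3}, choose 1; 3->1 ok
  pos 22: y in {1,3}, choose 3; 1->3 ok
  pos 23: y in {1,3}, choose 3; 3->3 ok
  pos 24: z in {2}, choose 2; 3->2 ok
  pos 25: z in {2}, choose 2; 2->2 ok
  pos 26: x in {0}, choose 0; 2->0 ok
  pos 27: y in {1,3}, choose 3; 0->3 ok
  pos 28: z in {2}, choose 2; 3->2 ok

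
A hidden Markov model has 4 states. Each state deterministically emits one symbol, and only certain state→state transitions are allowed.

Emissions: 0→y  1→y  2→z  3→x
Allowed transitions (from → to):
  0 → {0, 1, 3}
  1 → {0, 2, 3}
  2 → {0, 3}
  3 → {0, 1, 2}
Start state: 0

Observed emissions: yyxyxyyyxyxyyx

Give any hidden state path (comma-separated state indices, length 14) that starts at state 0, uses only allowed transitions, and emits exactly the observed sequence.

  pos 0: y in {0,1}, choose 0; start
  pos 1: y in {0,1}, choose 1; 0->1 ok
  pos 2: x in {3}, choose 3; 1->3 ok
  pos 3: y in {0,1}, choose 1; 3->1 ok
  pos 4: x in {3}, choose 3; 1->3 ok
  pos 5: y in {0,1}, choose 0; 3->0 ok
  pos 6: y in {0,1}, choose 0; 0->0 ok
  pos 7: y in {0,1}, choose 0; 0->0 ok
  pos 8: x in {3}, choose 3; 0->3 ok
  pos 9: y in {0,1}, choose 1; 3->1 ok
  pos 10: x in {3}, choose 3; 1->3 ok
  pos 11: y in {0,1}, choose 1; 3->1 ok
  pos 12: y in {0,1}, choose 0; 1->0 ok
  pos 13: x in {3}, choose 3; 0->3 ok

0,1,3,1,3,0,0,0,3,1,3,1,0,3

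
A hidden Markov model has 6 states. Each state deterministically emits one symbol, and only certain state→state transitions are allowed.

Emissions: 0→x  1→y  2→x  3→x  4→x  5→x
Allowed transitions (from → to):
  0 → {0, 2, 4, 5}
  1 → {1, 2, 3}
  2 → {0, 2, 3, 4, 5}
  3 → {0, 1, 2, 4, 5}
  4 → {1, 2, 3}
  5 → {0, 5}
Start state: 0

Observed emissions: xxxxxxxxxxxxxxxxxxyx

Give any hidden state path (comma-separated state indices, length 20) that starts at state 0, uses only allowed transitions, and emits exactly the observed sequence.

0,2,3,0,5,0,5,0,2,5,0,4,3,4,3,4,2,4,1,2

  pos 0: x in {0,2,3,4,5}, choose 0; start
  pos 1: x in {0,2,3,4,5}, choose 2; 0->2 ok
  pos 2: x in {0,2,3,4,5}, choose 3; 2->3 ok
  pos 3: x in {0,2,3,4,5}, choose 0; 3->0 ok
  pos 4: x in {0,2,3,4,5}, choose 5; 0->5 ok
  pos 5: x in {0,2,3,4,5}, choose 0; 5->0 ok
  pos 6: x in {0,2,3,4,5}, choose 5; 0->5 ok
  pos 7: x in {0,2,3,4,5}, choose 0; 5->0 ok
  pos 8: x in {0,2,3,4,5}, choose 2; 0->2 ok
  pos 9: x in {0,2,3,4,5}, choose 5; 2->5 ok
  pos 10: x in {0,2,3,4,5}, choose 0; 5->0 ok
  pos 11: x in {0,2,3,4,5}, choose 4; 0->4 ok
  pos 12: x in {0,2,3,4,5}, choose 3; 4->3 ok
  pos 13: x in {0,2,3,4,5}, choose 4; 3->4 ok
  pos 14: x in {0,2,3,4,5}, choose 3; 4->3 ok
  pos 15: x in {0,2,3,4,5}, choose 4; 3->4 ok
  pos 16: x in {0,2,3,4,5}, choose 2; 4->2 ok
  pos 17: x in {0,2,3,4,5}, choose 4; 2->4 ok
  pos 18: y in {1}, choose 1; 4->1 ok
  pos 19: x in {0,2,3,4,5}, choose 2; 1->2 ok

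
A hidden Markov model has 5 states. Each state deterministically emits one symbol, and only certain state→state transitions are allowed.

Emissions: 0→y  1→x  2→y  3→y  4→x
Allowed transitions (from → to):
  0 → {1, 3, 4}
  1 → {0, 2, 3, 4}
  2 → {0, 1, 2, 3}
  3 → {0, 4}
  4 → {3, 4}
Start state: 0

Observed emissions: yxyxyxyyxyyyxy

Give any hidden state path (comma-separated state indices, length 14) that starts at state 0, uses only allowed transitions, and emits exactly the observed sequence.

  pos 0: y in {0,2,3}, choose 0; start
  pos 1: x in {1,4}, choose 1; 0->1 ok
  pos 2: y in {0,2,3}, choose 0; 1->0 ok
  pos 3: x in {1,4}, choose 1; 0->1 ok
  pos 4: y in {0,2,3}, choose 2; 1->2 ok
  pos 5: x in {1,4}, choose 1; 2->1 ok
  pos 6: y in {0,2,3}, choose 3; 1->3 ok
  pos 7: y in {0,2,3}, choose 0; 3->0 ok
  pos 8: x in {1,4}, choose 1; 0->1 ok
  pos 9: y in {0,2,3}, choose 2; 1->2 ok
  pos 10: y in {0,2,3}, choose 3; 2->3 ok
  pos 11: y in {0,2,3}, choose 0; 3->0 ok
  pos 12: x in {1,4}, choose 1; 0->1 ok
  pos 13: y in {0,2,3}, choose 3; 1->3 ok

0,1,0,1,2,1,3,0,1,2,3,0,1,3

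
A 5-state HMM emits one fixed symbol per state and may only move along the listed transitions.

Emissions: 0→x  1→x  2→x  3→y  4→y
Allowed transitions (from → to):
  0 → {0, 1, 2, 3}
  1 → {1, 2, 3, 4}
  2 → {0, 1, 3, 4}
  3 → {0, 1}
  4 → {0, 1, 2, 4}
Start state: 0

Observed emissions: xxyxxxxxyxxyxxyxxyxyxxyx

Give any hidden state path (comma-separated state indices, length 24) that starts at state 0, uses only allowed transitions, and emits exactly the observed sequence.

  0: obs=x cand={0,1,2} pick 0 [start]
  1: obs=x cand={0,1,2} pick 0 [0->0 ok]
  2: obs=y cand={3,4} pick 3 [0->3 ok]
  3: obs=x cand={0,1,2} pick 0 [3->0 ok]
  4: obs=x cand={0,1,2} pick 0 [0->0 ok]
  5: obs=x cand={0,1,2} pick 2 [0->2 ok]
  6: obs=x cand={0,1,2} pick 0 [2->0 ok]
  7: obs=x cand={0,1,2} pick 2 [0->2 ok]
  8: obs=y cand={3,4} pick 3 [2->3 ok]
  9: obs=x cand={0,1,2} pick 0 [3->0 ok]
  10: obs=x cand={0,1,2} pick 2 [0->2 ok]
  11: obs=y cand={3,4} pick 4 [2->4 ok]
  12: obs=x cand={0,1,2} pick 2 [4->2 ok]
  13: obs=x cand={0,1,2} pick 1 [2->1 ok]
  14: obs=y cand={3,4} pick 4 [1->4 ok]
  15: obs=x cand={0,1,2} pick 0 [4->0 ok]
  16: obs=x cand={0,1,2} pick 1 [0->1 ok]
  17: obs=y cand={3,4} pick 4 [1->4 ok]
  18: obs=x cand={0,1,2} pick 1 [4->1 ok]
  19: obs=y cand={3,4} pick 3 [1->3 ok]
  20: obs=x cand={0,1,2} pick 0 [3->0 ok]
  21: obs=x cand={0,1,2} pick 1 [0->1 ok]
  22: obs=y cand={3,4} pick 3 [1->3 ok]
  23: obs=x cand={0,1,2} pick 1 [3->1 ok]

0,0,3,0,0,2,0,2,3,0,2,4,2,1,4,0,1,4,1,3,0,1,3,1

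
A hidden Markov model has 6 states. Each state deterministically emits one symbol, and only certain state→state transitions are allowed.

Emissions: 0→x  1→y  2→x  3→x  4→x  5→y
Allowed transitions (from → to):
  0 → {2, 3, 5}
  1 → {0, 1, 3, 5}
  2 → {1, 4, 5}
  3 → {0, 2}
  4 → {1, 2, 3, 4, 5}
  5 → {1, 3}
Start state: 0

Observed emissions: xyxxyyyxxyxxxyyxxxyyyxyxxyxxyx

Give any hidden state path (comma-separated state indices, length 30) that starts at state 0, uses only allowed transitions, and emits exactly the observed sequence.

  0: obs=x cand={0,2,3,4} pick 0 [start]
  1: obs=y cand={1,5} pick 5 [0->5 ok]
  2: obs=x cand={0,2,3,4} pick 3 [5->3 ok]
  3: obs=x cand={0,2,3,4} pick 2 [3->2 ok]
  4: obs=y cand={1,5} pick 1 [2->1 ok]
  5: obs=y cand={1,5} pick 1 [1->1 ok]
  6: obs=y cand={1,5} pick 1 [1->1 ok]
  7: obs=x cand={0,2,3,4} pick 0 [1->0 ok]
  8: obs=x cand={0,2,3,4} pick 2 [0->2 ok]
  9: obs=y cand={1,5} pick 1 [2->1 ok]
  10: obs=x cand={0,2,3,4} pick 3 [1->3 ok]
  11: obs=x cand={0,2,3,4} pick 2 [3->2 ok]
  12: obs=x cand={0,2,3,4} pick 4 [2->4 ok]
  13: obs=y cand={1,5} pick 1 [4->1 ok]
  14: obs=y cand={1,5} pick 5 [1->5 ok]
  15: obs=x cand={0,2,3,4} pick 3 [5->3 ok]
  16: obs=x cand={0,2,3,4} pick 0 [3->0 ok]
  17: obs=x cand={0,2,3,4} pick 2 [0->2 ok]
  18: obs=y cand={1,5} pick 5 [2->5 ok]
  19: obs=y cand={1,5} pick 1 [5->1 ok]
  20: obs=y cand={1,5} pick 1 [1->1 ok]
  21: obs=x cand={0,2,3,4} pick 0 [1->0 ok]
  22: obs=y cand={1,5} pick 5 [0->5 ok]
  23: obs=x cand={0,2,3,4} pick 3 [5->3 ok]
  24: obs=x cand={0,2,3,4} pick 0 [3->0 ok]
  25: obs=y cand={1,5} pick 5 [0->5 ok]
  26: obs=x cand={0,2,3,4} pick 3 [5->3 ok]
  27: obs=x cand={0,2,3,4} pick 0 [3->0 ok]
  28: obs=y cand={1,5} pick 5 [0->5 ok]
  29: obs=x cand={0,2,3,4} pick 3 [5->3 ok]

0,5,3,2,1,1,1,0,2,1,3,2,4,1,5,3,0,2,5,1,1,0,5,3,0,5,3,0,5,3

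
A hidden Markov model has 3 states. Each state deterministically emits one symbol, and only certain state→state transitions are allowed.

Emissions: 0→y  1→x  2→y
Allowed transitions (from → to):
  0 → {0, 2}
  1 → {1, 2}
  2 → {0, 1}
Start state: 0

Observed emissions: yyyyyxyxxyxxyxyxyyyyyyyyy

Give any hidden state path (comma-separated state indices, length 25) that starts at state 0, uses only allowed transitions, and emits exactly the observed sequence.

  0: obs=y cand={0,2} pick 0 [start]
  1: obs=y cand={0,2} pick 0 [0->0 ok]
  2: obs=y cand={0,2} pick 0 [0->0 ok]
  3: obs=y cand={0,2} pick 0 [0->0 ok]
  4: obs=y cand={0,2} pick 2 [0->2 ok]
  5: obs=x cand={1} pick 1 [2->1 ok]
  6: obs=y cand={0,2} pick 2 [1->2 ok]
  7: obs=x cand={1} pick 1 [2->1 ok]
  8: obs=x cand={1} pick 1 [1->1 ok]
  9: obs=y cand={0,2} pick 2 [1->2 ok]
  10: obs=x cand={1} pick 1 [2->1 ok]
  11: obs=x cand={1} pick 1 [1->1 ok]
  12: obs=y cand={0,2} pick 2 [1->2 ok]
  13: obs=x cand={1} pick 1 [2->1 ok]
  14: obs=y cand={0,2} pick 2 [1->2 ok]
  15: obs=x cand={1} pick 1 [2->1 ok]
  16: obs=y cand={0,2} pick 2 [1->2 ok]
  17: obs=y cand={0,2} pick 0 [2->0 ok]
  18: obs=y cand={0,2} pick 0 [0->0 ok]
  19: obs=y cand={0,2} pick 0 [0->0 ok]
  20: obs=y cand={0,2} pick 0 [0->0 ok]
  21: obs=y cand={0,2} pick 0 [0->0 ok]
  22: obs=y cand={0,2} pick 2 [0->2 ok]
  23: obs=y cand={0,2} pick 0 [2->0 ok]
  24: obs=y cand={0,2} pick 2 [0->2 ok]

0,0,0,0,2,1,2,1,1,2,1,1,2,1,2,1,2,0,0,0,0,0,2,0,2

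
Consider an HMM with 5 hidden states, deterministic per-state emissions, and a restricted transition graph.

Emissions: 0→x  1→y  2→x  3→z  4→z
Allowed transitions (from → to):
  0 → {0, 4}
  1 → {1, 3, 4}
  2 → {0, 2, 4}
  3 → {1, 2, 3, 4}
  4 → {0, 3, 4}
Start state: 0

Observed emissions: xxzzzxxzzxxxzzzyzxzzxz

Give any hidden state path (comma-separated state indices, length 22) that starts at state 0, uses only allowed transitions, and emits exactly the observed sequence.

  0: obs=x cand={0,2} pick 0 [start]
  1: obs=x cand={0,2} pick 0 [0->0 ok]
  2: obs=z cand={3,4} pick 4 [0->4 ok]
  3: obs=z cand={3,4} pick 3 [4->3 ok]
  4: obs=z cand={3,4} pick 3 [3->3 ok]
  5: obs=x cand={0,2} pick 2 [3->2 ok]
  6: obs=x cand={0,2} pick 0 [2->0 ok]
  7: obs=z cand={3,4} pick 4 [0->4 ok]
  8: obs=z cand={3,4} pick 3 [4->3 ok]
  9: obs=x cand={0,2} pick 2 [3->2 ok]
  10: obs=x cand={0,2} pick 2 [2->2 ok]
  11: obs=x cand={0,2} pick 0 [2->0 ok]
  12: obs=z cand={3,4} pick 4 [0->4 ok]
  13: obs=z cand={3,4} pick 3 [4->3 ok]
  14: obs=z cand={3,4} pick 3 [3->3 ok]
  15: obs=y cand={1} pick 1 [3->1 ok]
  16: obs=z cand={3,4} pick 3 [1->3 ok]
  17: obs=x cand={0,2} pick 2 [3->2 ok]
  18: obs=z cand={3,4} pick 4 [2->4 ok]
  19: obs=z cand={3,4} pick 4 [4->4 ok]
  20: obs=x cand={0,2} pick 0 [4->0 ok]
  21: obs=z cand={3,4} pick 4 [0->4 ok]

0,0,4,3,3,2,0,4,3,2,2,0,4,3,3,1,3,2,4,4,0,4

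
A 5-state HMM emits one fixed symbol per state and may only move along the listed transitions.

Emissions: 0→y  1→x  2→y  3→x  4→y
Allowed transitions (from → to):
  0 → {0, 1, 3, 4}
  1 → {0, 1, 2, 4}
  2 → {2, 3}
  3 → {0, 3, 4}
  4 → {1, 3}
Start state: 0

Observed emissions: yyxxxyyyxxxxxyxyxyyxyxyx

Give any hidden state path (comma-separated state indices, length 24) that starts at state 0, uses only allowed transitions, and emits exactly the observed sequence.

  [0] y  {0,2,4}  => 0  start
  [1] y  {0,2,4}  => 0  0->0 ok
  [2] x  {1,3}  => 3  0->3 ok
  [3] x  {1,3}  => 3  3->3 ok
  [4] x  {1,3}  => 3  3->3 ok
  [5] y  {0,2,4}  => 0  3->0 ok
  [6] y  {0,2,4}  => 0  0->0 ok
  [7] y  {0,2,4}  => 4  0->4 ok
  [8] x  {1,3}  => 3  4->3 ok
  [9] x  {1,3}  => 3  3->3 ok
  [10] x  {1,3}  => 3  3->3 ok
  [11] x  {1,3}  => 3  3->3 ok
  [12] x  {1,3}  => 3  3->3 ok
  [13] y  {0,2,4}  => 0  3->0 ok
  [14] x  {1,3}  => 1  0->1 ok
  [15] y  {0,2,4}  => 4  1->4 ok
  [16] x  {1,3}  => 1  4->1 ok
  [17] y  {0,2,4}  => 2  1->2 ok
  [18] y  {0,2,4}  => 2  2->2 ok
  [19] x  {1,3}  => 3  2->3 ok
  [20] y  {0,2,4}  => 4  3->4 ok
  [21] x  {1,3}  => 1  4->1 ok
  [22] y  {0,2,4}  => 2  1->2 ok
  [23] x  {1,3}  => 3  2->3 ok

0,0,3,3,3,0,0,4,3,3,3,3,3,0,1,4,1,2,2,3,4,1,2,3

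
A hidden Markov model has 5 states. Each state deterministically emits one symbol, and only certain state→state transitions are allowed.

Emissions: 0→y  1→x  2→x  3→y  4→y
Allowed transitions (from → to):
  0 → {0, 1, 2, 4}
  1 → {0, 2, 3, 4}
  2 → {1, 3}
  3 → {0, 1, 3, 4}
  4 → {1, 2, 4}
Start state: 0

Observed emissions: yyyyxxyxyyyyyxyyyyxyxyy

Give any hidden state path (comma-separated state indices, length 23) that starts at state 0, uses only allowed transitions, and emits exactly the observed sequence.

0,0,0,4,2,1,0,1,3,0,4,4,4,1,0,0,4,4,1,0,2,3,4

  0: obs=y cand={0,3,4} pick 0 [start]
  1: obs=y cand={0,3,4} pick 0 [0->0 ok]
  2: obs=y cand={0,3,4} pick 0 [0->0 ok]
  3: obs=y cand={0,3,4} pick 4 [0->4 ok]
  4: obs=x cand={1,2} pick 2 [4->2 ok]
  5: obs=x cand={1,2} pick 1 [2->1 ok]
  6: obs=y cand={0,3,4} pick 0 [1->0 ok]
  7: obs=x cand={1,2} pick 1 [0->1 ok]
  8: obs=y cand={0,3,4} pick 3 [1->3 ok]
  9: obs=y cand={0,3,4} pick 0 [3->0 ok]
  10: obs=y cand={0,3,4} pick 4 [0->4 ok]
  11: obs=y cand={0,3,4} pick 4 [4->4 ok]
  12: obs=y cand={0,3,4} pick 4 [4->4 ok]
  13: obs=x cand={1,2} pick 1 [4->1 ok]
  14: obs=y cand={0,3,4} pick 0 [1->0 ok]
  15: obs=y cand={0,3,4} pick 0 [0->0 ok]
  16: obs=y cand={0,3,4} pick 4 [0->4 ok]
  17: obs=y cand={0,3,4} pick 4 [4->4 ok]
  18: obs=x cand={1,2} pick 1 [4->1 ok]
  19: obs=y cand={0,3,4} pick 0 [1->0 ok]
  20: obs=x cand={1,2} pick 2 [0->2 ok]
  21: obs=y cand={0,3,4} pick 3 [2->3 ok]
  22: obs=y cand={0,3,4} pick 4 [3->4 ok]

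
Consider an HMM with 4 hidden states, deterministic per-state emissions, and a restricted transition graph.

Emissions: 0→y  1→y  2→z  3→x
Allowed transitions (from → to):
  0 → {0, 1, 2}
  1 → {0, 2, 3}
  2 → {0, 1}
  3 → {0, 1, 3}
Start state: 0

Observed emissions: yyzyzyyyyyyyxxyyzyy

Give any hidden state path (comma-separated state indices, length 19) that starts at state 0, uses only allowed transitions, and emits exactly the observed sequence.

0,0,2,0,2,1,0,1,0,1,0,1,3,3,0,0,2,1,0

  t0 'y' -> {0,1}, take 0 (start)
  t1 'y' -> {0,1}, take 0 (0->0 ok)
  t2 'z' -> {2}, take 2 (0->2 ok)
  t3 'y' -> {0,1}, take 0 (2->0 ok)
  t4 'z' -> {2}, take 2 (0->2 ok)
  t5 'y' -> {0,1}, take 1 (2->1 ok)
  t6 'y' -> {0,1}, take 0 (1->0 ok)
  t7 'y' -> {0,1}, take 1 (0->1 ok)
  t8 'y' -> {0,1}, take 0 (1->0 ok)
  t9 'y' -> {0,1}, take 1 (0->1 ok)
  t10 'y' -> {0,1}, take 0 (1->0 ok)
  t11 'y' -> {0,1}, take 1 (0->1 ok)
  t12 'x' -> {3}, take 3 (1->3 ok)
  t13 'x' -> {3}, take 3 (3->3 ok)
  t14 'y' -> {0,1}, take 0 (3->0 ok)
  t15 'y' -> {0,1}, take 0 (0->0 ok)
  t16 'z' -> {2}, take 2 (0->2 ok)
  t17 'y' -> {0,1}, take 1 (2->1 ok)
  t18 'y' -> {0,1}, take 0 (1->0 ok)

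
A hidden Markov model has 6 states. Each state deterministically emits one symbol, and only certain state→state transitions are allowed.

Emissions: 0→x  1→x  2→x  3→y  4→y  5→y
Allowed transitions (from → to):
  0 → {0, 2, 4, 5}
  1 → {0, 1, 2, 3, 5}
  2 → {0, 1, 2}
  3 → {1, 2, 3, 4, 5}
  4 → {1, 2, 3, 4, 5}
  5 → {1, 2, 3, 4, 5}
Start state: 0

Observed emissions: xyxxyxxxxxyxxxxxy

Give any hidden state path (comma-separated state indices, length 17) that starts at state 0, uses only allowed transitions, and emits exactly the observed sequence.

0,5,1,1,5,1,0,2,2,0,5,2,2,0,2,1,3

  t0 'x' -> {0,1,2}, take 0 (start)
  t1 'y' -> {3,4,5}, take 5 (0->5 ok)
  t2 'x' -> {0,1,2}, take 1 (5->1 ok)
  t3 'x' -> {0,1,2}, take 1 (1->1 ok)
  t4 'y' -> {3,4,5}, take 5 (1->5 ok)
  t5 'x' -> {0,1,2}, take 1 (5->1 ok)
  t6 'x' -> {0,1,2}, take 0 (1->0 ok)
  t7 'x' -> {0,1,2}, take 2 (0->2 ok)
  t8 'x' -> {0,1,2}, take 2 (2->2 ok)
  t9 'x' -> {0,1,2}, take 0 (2->0 ok)
  t10 'y' -> {3,4,5}, take 5 (0->5 ok)
  t11 'x' -> {0,1,2}, take 2 (5->2 ok)
  t12 'x' -> {0,1,2}, take 2 (2->2 ok)
  t13 'x' -> {0,1,2}, take 0 (2->0 ok)
  t14 'x' -> {0,1,2}, take 2 (0->2 ok)
  t15 'x' -> {0,1,2}, take 1 (2->1 ok)
  t16 'y' -> {3,4,5}, take 3 (1->3 ok)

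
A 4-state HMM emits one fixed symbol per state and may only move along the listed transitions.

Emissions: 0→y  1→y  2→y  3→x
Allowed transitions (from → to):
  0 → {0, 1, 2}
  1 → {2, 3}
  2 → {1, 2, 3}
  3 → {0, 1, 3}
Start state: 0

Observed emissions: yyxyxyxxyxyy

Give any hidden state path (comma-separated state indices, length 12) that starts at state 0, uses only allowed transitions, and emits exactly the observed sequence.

0,2,3,1,3,1,3,3,1,3,0,1

  pos 0: y in {0,1,2}, choose 0; start
  pos 1: y in {0,1,2}, choose 2; 0->2 ok
  pos 2: x in {3}, choose 3; 2->3 ok
  pos 3: y in {0,1,2}, choose 1; 3->1 ok
  pos 4: x in {3}, choose 3; 1->3 ok
  pos 5: y in {0,1,2}, choose 1; 3->1 ok
  pos 6: x in {3}, choose 3; 1->3 ok
  pos 7: x in {3}, choose 3; 3->3 ok
  pos 8: y in {0,1,2}, choose 1; 3->1 ok
  pos 9: x in {3}, choose 3; 1->3 ok
  pos 10: y in {0,1,2}, choose 0; 3->0 ok
  pos 11: y in {0,1,2}, choose 1; 0->1 ok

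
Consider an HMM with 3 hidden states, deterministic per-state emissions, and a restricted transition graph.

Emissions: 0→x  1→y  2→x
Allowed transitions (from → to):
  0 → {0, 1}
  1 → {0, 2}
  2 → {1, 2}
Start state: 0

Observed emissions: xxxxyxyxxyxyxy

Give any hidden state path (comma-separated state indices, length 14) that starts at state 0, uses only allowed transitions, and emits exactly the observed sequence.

  t0 'x' -> {0,2}, take 0 (start)
  t1 'x' -> {0,2}, take 0 (0->0 ok)
  t2 'x' -> {0,2}, take 0 (0->0 ok)
  t3 'x' -> {0,2}, take 0 (0->0 ok)
  t4 'y' -> {1}, take 1 (0->1 ok)
  t5 'x' -> {0,2}, take 0 (1->0 ok)
  t6 'y' -> {1}, take 1 (0->1 ok)
  t7 'x' -> {0,2}, take 2 (1->2 ok)
  t8 'x' -> {0,2}, take 2 (2->2 ok)
  t9 'y' -> {1}, take 1 (2->1 ok)
  t10 'x' -> {0,2}, take 2 (1->2 ok)
  t11 'y' -> {1}, take 1 (2->1 ok)
  t12 'x' -> {0,2}, take 0 (1->0 ok)
  t13 'y' -> {1}, take 1 (0->1 ok)

0,0,0,0,1,0,1,2,2,1,2,1,0,1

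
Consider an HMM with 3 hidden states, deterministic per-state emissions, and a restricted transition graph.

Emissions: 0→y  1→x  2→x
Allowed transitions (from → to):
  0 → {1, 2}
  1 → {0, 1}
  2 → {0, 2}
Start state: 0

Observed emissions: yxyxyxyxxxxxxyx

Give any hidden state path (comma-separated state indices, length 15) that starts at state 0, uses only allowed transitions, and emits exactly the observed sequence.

0,1,0,2,0,2,0,1,1,1,1,1,1,0,2

  pos 0: y in {0}, choose 0; start
  pos 1: x in {1,2}, choose 1; 0->1 ok
  pos 2: y in {0}, choose 0; 1->0 ok
  pos 3: x in {1,2}, choose 2; 0->2 ok
  pos 4: y in {0}, choose 0; 2->0 ok
  pos 5: x in {1,2}, choose 2; 0->2 ok
  pos 6: y in {0}, choose 0; 2->0 ok
  pos 7: x in {1,2}, choose 1; 0->1 ok
  pos 8: x in {1,2}, choose 1; 1->1 ok
  pos 9: x in {1,2}, choose 1; 1->1 ok
  pos 10: x in {1,2}, choose 1; 1->1 ok
  pos 11: x in {1,2}, choose 1; 1->1 ok
  pos 12: x in {1,2}, choose 1; 1->1 ok
  pos 13: y in {0}, choose 0; 1->0 ok
  pos 14: x in {1,2}, choose 2; 0->2 ok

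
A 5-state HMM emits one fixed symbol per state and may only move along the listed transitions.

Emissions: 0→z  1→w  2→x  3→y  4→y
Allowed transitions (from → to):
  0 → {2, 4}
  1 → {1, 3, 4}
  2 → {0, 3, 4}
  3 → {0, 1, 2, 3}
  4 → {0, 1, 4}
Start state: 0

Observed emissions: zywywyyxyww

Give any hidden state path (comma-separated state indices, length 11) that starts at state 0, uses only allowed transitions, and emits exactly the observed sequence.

  [0] z  {0}  => 0  start
  [1] y  {3,4}  => 4  0->4 ok
  [2] w  {1}  => 1  4->1 ok
  [3] y  {3,4}  => 4  1->4 ok
  [4] w  {1}  => 1  4->1 ok
  [5] y  {3,4}  => 3  1->3 ok
  [6] y  {3,4}  => 3  3->3 ok
  [7] x  {2}  => 2  3->2 ok
  [8] y  {3,4}  => 4  2->4 ok
  [9] w  {1}  => 1  4->1 ok
  [10] w  {1}  => 1  1->1 ok

0,4,1,4,1,3,3,2,4,1,1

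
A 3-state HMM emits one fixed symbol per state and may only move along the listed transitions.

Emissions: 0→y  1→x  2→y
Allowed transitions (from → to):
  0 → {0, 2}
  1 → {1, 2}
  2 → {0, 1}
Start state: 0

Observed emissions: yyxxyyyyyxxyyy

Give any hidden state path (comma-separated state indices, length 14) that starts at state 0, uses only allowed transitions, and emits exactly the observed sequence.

  t0 'y' -> {0,2}, take 0 (start)
  t1 'y' -> {0,2}, take 2 (0->2 ok)
  t2 'x' -> {1}, take 1 (2->1 ok)
  t3 'x' -> {1}, take 1 (1->1 ok)
  t4 'y' -> {0,2}, take 2 (1->2 ok)
  t5 'y' -> {0,2}, take 0 (2->0 ok)
  t6 'y' -> {0,2}, take 2 (0->2 ok)
  t7 'y' -> {0,2}, take 0 (2->0 ok)
  t8 'y' -> {0,2}, take 2 (0->2 ok)
  t9 'x' -> {1}, take 1 (2->1 ok)
  t10 'x' -> {1}, take 1 (1->1 ok)
  t11 'y' -> {0,2}, take 2 (1->2 ok)
  t12 'y' -> {0,2}, take 0 (2->0 ok)
  t13 'y' -> {0,2}, take 2 (0->2 ok)

0,2,1,1,2,0,2,0,2,1,1,2,0,2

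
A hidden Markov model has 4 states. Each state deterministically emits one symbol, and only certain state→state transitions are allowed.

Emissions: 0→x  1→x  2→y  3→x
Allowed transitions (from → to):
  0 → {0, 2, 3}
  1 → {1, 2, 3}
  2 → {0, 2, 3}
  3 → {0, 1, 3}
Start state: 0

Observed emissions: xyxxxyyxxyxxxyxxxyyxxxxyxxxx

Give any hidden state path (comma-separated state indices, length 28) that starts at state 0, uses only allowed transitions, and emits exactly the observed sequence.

  pos 0: x in {0,1,3}, choose 0; start
  pos 1: y in {2}, choose 2; 0->2 ok
  pos 2: x in {0,1,3}, choose 0; 2->0 ok
  pos 3: x in {0,1,3}, choose 3; 0->3 ok
  pos 4: x in {0,1,3}, choose 1; 3->1 ok
  pos 5: y in {2}, choose 2; 1->2 ok
  pos 6: y in {2}, choose 2; 2->2 ok
  pos 7: x in {0,1,3}, choose 3; 2->3 ok
  pos 8: x in {0,1,3}, choose 1; 3->1 ok
  pos 9: y in {2}, choose 2; 1->2 ok
  pos 10: x in {0,1,3}, choose 0; 2->0 ok
  pos 11: x in {0,1,3}, choose 0; 0->0 ok
  pos 12: x in {0,1,3}, choose 0; 0->0 ok
  pos 13: y in {2}, choose 2; 0->2 ok
  pos 14: x in {0,1,3}, choose 3; 2->3 ok
  pos 15: x in {0,1,3}, choose 3; 3->3 ok
  pos 16: x in {0,1,3}, choose 1; 3->1 ok
  pos 17: y in {2}, choose 2; 1->2 ok
  pos 18: y in {2}, choose 2; 2->2 ok
  pos 19: x in {0,1,3}, choose 0; 2->0 ok
  pos 20: x in {0,1,3}, choose 0; 0->0 ok
  pos 21: x in {0,1,3}, choose 3; 0->3 ok
  pos 22: x in {0,1,3}, choose 1; 3->1 ok
  pos 23: y in {2}, choose 2; 1->2 ok
  pos 24: x in {0,1,3}, choose 3; 2->3 ok
  pos 25: x in {0,1,3}, choose 0; 3->0 ok
  pos 26: x in {0,1,3}, choose 3; 0->3 ok
  pos 27: x in {0,1,3}, choose 0; 3->0 ok

0,2,0,3,1,2,2,3,1,2,0,0,0,2,3,3,1,2,2,0,0,3,1,2,3,0,3,0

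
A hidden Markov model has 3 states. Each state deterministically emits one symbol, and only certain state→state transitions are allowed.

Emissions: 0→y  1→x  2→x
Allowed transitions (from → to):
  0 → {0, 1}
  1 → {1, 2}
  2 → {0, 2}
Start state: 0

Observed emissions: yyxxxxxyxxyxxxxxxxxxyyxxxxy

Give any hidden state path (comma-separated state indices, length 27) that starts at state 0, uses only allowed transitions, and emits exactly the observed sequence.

  t0 'y' -> {0}, take 0 (start)
  t1 'y' -> {0}, take 0 (0->0 ok)
  t2 'x' -> {1,2}, take 1 (0->1 ok)
  t3 'x' -> {1,2}, take 1 (1->1 ok)
  t4 'x' -> {1,2}, take 1 (1->1 ok)
  t5 'x' -> {1,2}, take 2 (1->2 ok)
  t6 'x' -> {1,2}, take 2 (2->2 ok)
  t7 'y' -> {0}, take 0 (2->0 ok)
  t8 'x' -> {1,2}, take 1 (0->1 ok)
  t9 'x' -> {1,2}, take 2 (1->2 ok)
  t10 'y' -> {0}, take 0 (2->0 ok)
  t11 'x' -> {1,2}, take 1 (0->1 ok)
  t12 'x' -> {1,2}, take 1 (1->1 ok)
  t13 'x' -> {1,2}, take 1 (1->1 ok)
  t14 'x' -> {1,2}, take 1 (1->1 ok)
  t15 'x' -> {1,2}, take 1 (1->1 ok)
  t16 'x' -> {1,2}, take 2 (1->2 ok)
  t17 'x' -> {1,2}, take 2 (2->2 ok)
  t18 'x' -> {1,2}, take 2 (2->2 ok)
  t19 'x' -> {1,2}, take 2 (2->2 ok)
  t20 'y' -> {0}, take 0 (2->0 ok)
  t21 'y' -> {0}, take 0 (0->0 ok)
  t22 'x' -> {1,2}, take 1 (0->1 ok)
  t23 'x' -> {1,2}, take 1 (1->1 ok)
  t24 'x' -> {1,2}, take 1 (1->1 ok)
  t25 'x' -> {1,2}, take 2 (1->2 ok)
  t26 'y' -> {0}, take 0 (2->0 ok)

0,0,1,1,1,2,2,0,1,2,0,1,1,1,1,1,2,2,2,2,0,0,1,1,1,2,0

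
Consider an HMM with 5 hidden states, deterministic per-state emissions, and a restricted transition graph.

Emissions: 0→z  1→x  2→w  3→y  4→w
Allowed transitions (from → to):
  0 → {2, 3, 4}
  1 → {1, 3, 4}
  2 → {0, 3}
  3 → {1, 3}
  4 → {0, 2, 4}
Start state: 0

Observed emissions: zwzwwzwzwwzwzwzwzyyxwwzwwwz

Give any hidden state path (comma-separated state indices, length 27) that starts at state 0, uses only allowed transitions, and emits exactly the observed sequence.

0,2,0,4,4,0,2,0,4,2,0,2,0,2,0,4,0,3,3,1,4,4,0,4,4,2,0

  [0] z  {0}  => 0  start
  [1] w  {2,4}  => 2  0->2 ok
  [2] z  {0}  => 0  2->0 ok
  [3] w  {2,4}  => 4  0->4 ok
  [4] w  {2,4}  => 4  4->4 ok
  [5] z  {0}  => 0  4->0 ok
  [6] w  {2,4}  => 2  0->2 ok
  [7] z  {0}  => 0  2->0 ok
  [8] w  {2,4}  => 4  0->4 ok
  [9] w  {2,4}  => 2  4->2 ok
  [10] z  {0}  => 0  2->0 ok
  [11] w  {2,4}  => 2  0->2 ok
  [12] z  {0}  => 0  2->0 ok
  [13] w  {2,4}  => 2  0->2 ok
  [14] z  {0}  => 0  2->0 ok
  [15] w  {2,4}  => 4  0->4 ok
  [16] z  {0}  => 0  4->0 ok
  [17] y  {3}  => 3  0->3 ok
  [18] y  {3}  => 3  3->3 ok
  [19] x  {1}  => 1  3->1 ok
  [20] w  {2,4}  => 4  1->4 ok
  [21] w  {2,4}  => 4  4->4 ok
  [22] z  {0}  => 0  4->0 ok
  [23] w  {2,4}  => 4  0->4 ok
  [24] w  {2,4}  => 4  4->4 ok
  [25] w  {2,4}  => 2  4->2 ok
  [26] z  {0}  => 0  2->0 ok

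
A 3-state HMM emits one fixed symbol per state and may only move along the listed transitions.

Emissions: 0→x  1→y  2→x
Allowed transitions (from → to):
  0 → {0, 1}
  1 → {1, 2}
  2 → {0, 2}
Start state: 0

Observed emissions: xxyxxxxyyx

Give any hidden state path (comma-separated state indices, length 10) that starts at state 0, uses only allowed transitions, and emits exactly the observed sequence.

  pos 0: x in {0,2}, choose 0; start
  pos 1: x in {0,2}, choose 0; 0->0 ok
  pos 2: y in {1}, choose 1; 0->1 ok
  pos 3: x in {0,2}, choose 2; 1->2 ok
  pos 4: x in {0,2}, choose 2; 2->2 ok
  pos 5: x in {0,2}, choose 2; 2->2 ok
  pos 6: x in {0,2}, choose 0; 2->0 ok
  pos 7: y in {1}, choose 1; 0->1 ok
  pos 8: y in {1}, choose 1; 1->1 ok
  pos 9: x in {0,2}, choose 2; 1->2 ok

0,0,1,2,2,2,0,1,1,2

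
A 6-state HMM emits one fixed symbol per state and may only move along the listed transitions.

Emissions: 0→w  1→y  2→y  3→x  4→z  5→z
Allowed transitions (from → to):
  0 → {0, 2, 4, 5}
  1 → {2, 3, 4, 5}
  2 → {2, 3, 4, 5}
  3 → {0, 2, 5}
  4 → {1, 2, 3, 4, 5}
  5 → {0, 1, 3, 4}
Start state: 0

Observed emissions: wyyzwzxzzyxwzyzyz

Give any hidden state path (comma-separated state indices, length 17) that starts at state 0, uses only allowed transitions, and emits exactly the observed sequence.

0,2,2,5,0,5,3,5,4,1,3,0,5,1,4,2,4

  0: obs=w cand={0} pick 0 [start]
  1: obs=y cand={1,2} pick 2 [0->2 ok]
  2: obs=y cand={1,2} pick 2 [2->2 ok]
  3: obs=z cand={4,5} pick 5 [2->5 ok]
  4: obs=w cand={0} pick 0 [5->0 ok]
  5: obs=z cand={4,5} pick 5 [0->5 ok]
  6: obs=x cand={3} pick 3 [5->3 ok]
  7: obs=z cand={4,5} pick 5 [3->5 ok]
  8: obs=z cand={4,5} pick 4 [5->4 ok]
  9: obs=y cand={1,2} pick 1 [4->1 ok]
  10: obs=x cand={3} pick 3 [1->3 ok]
  11: obs=w cand={0} pick 0 [3->0 ok]
  12: obs=z cand={4,5} pick 5 [0->5 ok]
  13: obs=y cand={1,2} pick 1 [5->1 ok]
  14: obs=z cand={4,5} pick 4 [1->4 ok]
  15: obs=y cand={1,2} pick 2 [4->2 ok]
  16: obs=z cand={4,5} pick 4 [2->4 ok]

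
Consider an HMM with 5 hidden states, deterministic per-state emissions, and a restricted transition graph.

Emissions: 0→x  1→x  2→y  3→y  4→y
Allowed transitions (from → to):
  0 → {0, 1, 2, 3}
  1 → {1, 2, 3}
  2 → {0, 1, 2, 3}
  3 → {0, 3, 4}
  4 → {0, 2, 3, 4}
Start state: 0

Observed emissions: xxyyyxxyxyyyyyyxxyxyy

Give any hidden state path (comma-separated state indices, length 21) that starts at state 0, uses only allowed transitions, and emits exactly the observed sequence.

0,0,2,3,4,0,0,2,1,3,3,4,3,3,4,0,0,2,1,2,2

  [0] x  {0,1}  => 0  start
  [1] x  {0,1}  => 0  0->0 ok
  [2] y  {2,3,4}  => 2  0->2 ok
  [3] y  {2,3,4}  => 3  2->3 ok
  [4] y  {2,3,4}  => 4  3->4 ok
  [5] x  {0,1}  => 0  4->0 ok
  [6] x  {0,1}  => 0  0->0 ok
  [7] y  {2,3,4}  => 2  0->2 ok
  [8] x  {0,1}  => 1  2->1 ok
  [9] y  {2,3,4}  => 3  1->3 ok
  [10] y  {2,3,4}  => 3  3->3 ok
  [11] y  {2,3,4}  => 4  3->4 ok
  [12] y  {2,3,4}  => 3  4->3 ok
  [13] y  {2,3,4}  => 3  3->3 ok
  [14] y  {2,3,4}  => 4  3->4 ok
  [15] x  {0,1}  => 0  4->0 ok
  [16] x  {0,1}  => 0  0->0 ok
  [17] y  {2,3,4}  => 2  0->2 ok
  [18] x  {0,1}  => 1  2->1 ok
  [19] y  {2,3,4}  => 2  1->2 ok
  [20] y  {2,3,4}  => 2  2->2 ok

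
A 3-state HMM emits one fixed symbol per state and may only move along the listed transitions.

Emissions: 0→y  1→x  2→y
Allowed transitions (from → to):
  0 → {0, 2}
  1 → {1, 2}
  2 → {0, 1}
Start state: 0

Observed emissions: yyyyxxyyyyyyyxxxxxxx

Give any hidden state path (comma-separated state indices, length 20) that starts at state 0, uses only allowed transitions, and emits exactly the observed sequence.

0,2,0,2,1,1,2,0,0,2,0,0,2,1,1,1,1,1,1,1

  pos 0: y in {0,2}, choose 0; start
  pos 1: y in {0,2}, choose 2; 0->2 ok
  pos 2: y in {0,2}, choose 0; 2->0 ok
  pos 3: y in {0,2}, choose 2; 0->2 ok
  pos 4: x in {1}, choose 1; 2->1 ok
  pos 5: x in {1}, choose 1; 1->1 ok
  pos 6: y in {0,2}, choose 2; 1->2 ok
  pos 7: y in {0,2}, choose 0; 2->0 ok
  pos 8: y in {0,2}, choose 0; 0->0 ok
  pos 9: y in {0,2}, choose 2; 0->2 ok
  pos 10: y in {0,2}, choose 0; 2->0 ok
  pos 11: y in {0,2}, choose 0; 0->0 ok
  pos 12: y in {0,2}, choose 2; 0->2 ok
  pos 13: x in {1}, choose 1; 2->1 ok
  pos 14: x in {1}, choose 1; 1->1 ok
  pos 15: x in {1}, choose 1; 1->1 ok
  pos 16: x in {1}, choose 1; 1->1 ok
  pos 17: x in {1}, choose 1; 1->1 ok
  pos 18: x in {1}, choose 1; 1->1 ok
  pos 19: x in {1}, choose 1; 1->1 ok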